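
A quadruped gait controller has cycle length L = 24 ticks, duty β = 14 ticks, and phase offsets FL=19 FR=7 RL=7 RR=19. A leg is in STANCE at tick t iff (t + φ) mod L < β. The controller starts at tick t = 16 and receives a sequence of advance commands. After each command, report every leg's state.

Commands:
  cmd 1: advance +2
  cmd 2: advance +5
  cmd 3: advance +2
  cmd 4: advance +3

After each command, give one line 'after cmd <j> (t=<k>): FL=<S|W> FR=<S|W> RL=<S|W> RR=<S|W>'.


after cmd 1 (t=18): FL=S FR=S RL=S RR=S
after cmd 2 (t=23): FL=W FR=S RL=S RR=W
after cmd 3 (t=25): FL=W FR=S RL=S RR=W
after cmd 4 (t=28): FL=W FR=S RL=S RR=W

start t=16: FL=S FR=W RL=W RR=S
cmd 1: advance +2 → t=18, phase=(13,1,1,13) → FL=S FR=S RL=S RR=S
cmd 2: advance +5 → t=23, phase=(18,6,6,18) → FL=W FR=S RL=S RR=W
cmd 3: advance +2 → t=25, phase=(20,8,8,20) → FL=W FR=S RL=S RR=W
cmd 4: advance +3 → t=28, phase=(23,11,11,23) → FL=W FR=S RL=S RR=W


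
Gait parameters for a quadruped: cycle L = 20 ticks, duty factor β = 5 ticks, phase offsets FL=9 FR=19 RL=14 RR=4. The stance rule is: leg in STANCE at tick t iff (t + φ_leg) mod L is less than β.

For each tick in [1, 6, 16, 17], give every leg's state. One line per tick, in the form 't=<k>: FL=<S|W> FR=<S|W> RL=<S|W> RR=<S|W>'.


t=1: FL=W FR=S RL=W RR=W
t=6: FL=W FR=W RL=S RR=W
t=16: FL=W FR=W RL=W RR=S
t=17: FL=W FR=W RL=W RR=S

t=1: phase=(10,0,15,5) vs β=5 → FL=W FR=S RL=W RR=W
t=6: phase=(15,5,0,10) vs β=5 → FL=W FR=W RL=S RR=W
t=16: phase=(5,15,10,0) vs β=5 → FL=W FR=W RL=W RR=S
t=17: phase=(6,16,11,1) vs β=5 → FL=W FR=W RL=W RR=S


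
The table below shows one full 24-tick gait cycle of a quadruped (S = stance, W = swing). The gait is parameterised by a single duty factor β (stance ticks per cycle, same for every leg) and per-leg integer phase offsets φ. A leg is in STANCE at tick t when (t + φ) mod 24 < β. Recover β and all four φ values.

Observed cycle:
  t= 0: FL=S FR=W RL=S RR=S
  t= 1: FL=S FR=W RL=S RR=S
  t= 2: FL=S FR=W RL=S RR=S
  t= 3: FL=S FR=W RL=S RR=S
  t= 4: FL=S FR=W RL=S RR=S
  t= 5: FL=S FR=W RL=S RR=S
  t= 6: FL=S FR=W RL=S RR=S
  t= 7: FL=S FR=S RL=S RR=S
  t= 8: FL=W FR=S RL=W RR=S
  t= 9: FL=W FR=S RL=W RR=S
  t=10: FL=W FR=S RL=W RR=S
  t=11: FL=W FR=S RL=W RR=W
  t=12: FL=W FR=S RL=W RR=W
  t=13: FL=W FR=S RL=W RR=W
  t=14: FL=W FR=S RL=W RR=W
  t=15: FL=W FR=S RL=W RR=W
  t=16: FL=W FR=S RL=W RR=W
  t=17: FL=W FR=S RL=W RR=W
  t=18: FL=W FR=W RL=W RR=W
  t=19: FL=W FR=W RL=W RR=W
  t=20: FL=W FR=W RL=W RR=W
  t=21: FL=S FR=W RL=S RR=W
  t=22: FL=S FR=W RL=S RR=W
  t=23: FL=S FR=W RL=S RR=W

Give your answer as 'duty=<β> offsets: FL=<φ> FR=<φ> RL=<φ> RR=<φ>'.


duty β = stance ticks per leg = 11
FL: stance ticks = 11; W→S at t=21 → φ=3
FR: stance ticks = 11; W→S at t=7 → φ=17
RL: stance ticks = 11; W→S at t=21 → φ=3
RR: stance ticks = 11; W→S at t=0 → φ=0

duty=11 offsets: FL=3 FR=17 RL=3 RR=0


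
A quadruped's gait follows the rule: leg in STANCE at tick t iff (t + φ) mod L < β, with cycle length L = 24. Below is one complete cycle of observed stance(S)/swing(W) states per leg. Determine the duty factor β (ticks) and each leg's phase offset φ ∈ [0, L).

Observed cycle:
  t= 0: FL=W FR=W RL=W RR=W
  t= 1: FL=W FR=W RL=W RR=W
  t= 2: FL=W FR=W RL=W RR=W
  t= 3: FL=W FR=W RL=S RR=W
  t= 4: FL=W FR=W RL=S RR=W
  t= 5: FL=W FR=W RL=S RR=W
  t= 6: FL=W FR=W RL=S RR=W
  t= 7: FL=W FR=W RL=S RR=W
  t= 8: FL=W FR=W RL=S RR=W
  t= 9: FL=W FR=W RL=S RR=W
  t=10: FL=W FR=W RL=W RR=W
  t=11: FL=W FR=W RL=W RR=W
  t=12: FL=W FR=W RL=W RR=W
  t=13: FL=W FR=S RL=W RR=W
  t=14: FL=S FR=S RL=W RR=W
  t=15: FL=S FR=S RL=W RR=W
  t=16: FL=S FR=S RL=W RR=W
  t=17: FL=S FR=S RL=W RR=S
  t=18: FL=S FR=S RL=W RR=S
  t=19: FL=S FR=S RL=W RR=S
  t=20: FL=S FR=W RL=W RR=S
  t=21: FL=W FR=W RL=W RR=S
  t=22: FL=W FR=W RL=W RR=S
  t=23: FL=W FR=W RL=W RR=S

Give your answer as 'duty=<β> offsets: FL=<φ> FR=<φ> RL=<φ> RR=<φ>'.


duty=7 offsets: FL=10 FR=11 RL=21 RR=7

duty β = stance ticks per leg = 7
FL: stance ticks = 7; W→S at t=14 → φ=10
FR: stance ticks = 7; W→S at t=13 → φ=11
RL: stance ticks = 7; W→S at t=3 → φ=21
RR: stance ticks = 7; W→S at t=17 → φ=7


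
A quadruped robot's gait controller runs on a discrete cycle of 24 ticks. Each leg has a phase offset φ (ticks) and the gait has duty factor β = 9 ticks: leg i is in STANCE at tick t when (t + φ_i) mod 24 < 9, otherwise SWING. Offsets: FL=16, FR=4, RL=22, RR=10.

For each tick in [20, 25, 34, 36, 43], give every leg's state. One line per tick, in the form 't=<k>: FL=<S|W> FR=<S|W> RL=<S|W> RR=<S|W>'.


t=20: FL=W FR=S RL=W RR=S
t=25: FL=W FR=S RL=W RR=W
t=34: FL=S FR=W RL=S RR=W
t=36: FL=S FR=W RL=W RR=W
t=43: FL=W FR=W RL=W RR=S

t=20: phase=(12,0,18,6) vs β=9 → FL=W FR=S RL=W RR=S
t=25: phase=(17,5,23,11) vs β=9 → FL=W FR=S RL=W RR=W
t=34: phase=(2,14,8,20) vs β=9 → FL=S FR=W RL=S RR=W
t=36: phase=(4,16,10,22) vs β=9 → FL=S FR=W RL=W RR=W
t=43: phase=(11,23,17,5) vs β=9 → FL=W FR=W RL=W RR=S


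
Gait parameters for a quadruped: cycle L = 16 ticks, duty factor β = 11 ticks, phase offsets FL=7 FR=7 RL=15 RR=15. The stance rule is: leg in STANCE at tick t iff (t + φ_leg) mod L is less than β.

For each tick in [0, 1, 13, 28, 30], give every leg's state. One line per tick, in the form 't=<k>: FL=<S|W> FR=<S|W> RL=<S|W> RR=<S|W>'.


t=0: FL=S FR=S RL=W RR=W
t=1: FL=S FR=S RL=S RR=S
t=13: FL=S FR=S RL=W RR=W
t=28: FL=S FR=S RL=W RR=W
t=30: FL=S FR=S RL=W RR=W

t=0: phase=(7,7,15,15) vs β=11 → FL=S FR=S RL=W RR=W
t=1: phase=(8,8,0,0) vs β=11 → FL=S FR=S RL=S RR=S
t=13: phase=(4,4,12,12) vs β=11 → FL=S FR=S RL=W RR=W
t=28: phase=(3,3,11,11) vs β=11 → FL=S FR=S RL=W RR=W
t=30: phase=(5,5,13,13) vs β=11 → FL=S FR=S RL=W RR=W


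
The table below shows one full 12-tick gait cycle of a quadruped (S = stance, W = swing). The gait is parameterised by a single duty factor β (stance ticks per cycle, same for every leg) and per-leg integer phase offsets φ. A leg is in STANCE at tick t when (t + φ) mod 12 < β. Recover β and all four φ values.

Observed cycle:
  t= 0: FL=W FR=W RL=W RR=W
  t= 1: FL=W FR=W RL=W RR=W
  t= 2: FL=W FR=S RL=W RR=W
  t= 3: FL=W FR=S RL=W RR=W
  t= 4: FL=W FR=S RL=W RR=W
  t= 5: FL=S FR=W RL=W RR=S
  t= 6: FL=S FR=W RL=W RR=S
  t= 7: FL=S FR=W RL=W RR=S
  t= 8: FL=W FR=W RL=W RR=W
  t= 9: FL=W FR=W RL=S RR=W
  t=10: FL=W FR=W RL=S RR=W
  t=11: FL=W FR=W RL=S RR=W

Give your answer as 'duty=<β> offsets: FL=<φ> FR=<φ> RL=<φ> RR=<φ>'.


duty β = stance ticks per leg = 3
FL: stance ticks = 3; W→S at t=5 → φ=7
FR: stance ticks = 3; W→S at t=2 → φ=10
RL: stance ticks = 3; W→S at t=9 → φ=3
RR: stance ticks = 3; W→S at t=5 → φ=7

duty=3 offsets: FL=7 FR=10 RL=3 RR=7


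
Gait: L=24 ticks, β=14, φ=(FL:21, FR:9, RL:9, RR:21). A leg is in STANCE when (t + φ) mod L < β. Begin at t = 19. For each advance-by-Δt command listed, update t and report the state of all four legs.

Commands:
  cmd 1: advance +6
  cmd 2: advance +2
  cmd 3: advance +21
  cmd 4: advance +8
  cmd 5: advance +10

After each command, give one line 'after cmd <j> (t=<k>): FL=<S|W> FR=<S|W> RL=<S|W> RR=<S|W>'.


start t=19: FL=W FR=S RL=S RR=W
cmd 1: advance +6 → t=25, phase=(22,10,10,22) → FL=W FR=S RL=S RR=W
cmd 2: advance +2 → t=27, phase=(0,12,12,0) → FL=S FR=S RL=S RR=S
cmd 3: advance +21 → t=48, phase=(21,9,9,21) → FL=W FR=S RL=S RR=W
cmd 4: advance +8 → t=56, phase=(5,17,17,5) → FL=S FR=W RL=W RR=S
cmd 5: advance +10 → t=66, phase=(15,3,3,15) → FL=W FR=S RL=S RR=W

after cmd 1 (t=25): FL=W FR=S RL=S RR=W
after cmd 2 (t=27): FL=S FR=S RL=S RR=S
after cmd 3 (t=48): FL=W FR=S RL=S RR=W
after cmd 4 (t=56): FL=S FR=W RL=W RR=S
after cmd 5 (t=66): FL=W FR=S RL=S RR=W


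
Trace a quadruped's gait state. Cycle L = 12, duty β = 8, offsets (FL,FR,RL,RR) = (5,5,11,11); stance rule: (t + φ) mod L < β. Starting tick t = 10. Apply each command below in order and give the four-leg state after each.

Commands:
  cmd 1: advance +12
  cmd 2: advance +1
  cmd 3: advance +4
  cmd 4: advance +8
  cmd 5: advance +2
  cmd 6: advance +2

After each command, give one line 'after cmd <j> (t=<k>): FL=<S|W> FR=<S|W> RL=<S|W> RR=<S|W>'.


start t=10: FL=S FR=S RL=W RR=W
cmd 1: advance +12 → t=22, phase=(3,3,9,9) → FL=S FR=S RL=W RR=W
cmd 2: advance +1 → t=23, phase=(4,4,10,10) → FL=S FR=S RL=W RR=W
cmd 3: advance +4 → t=27, phase=(8,8,2,2) → FL=W FR=W RL=S RR=S
cmd 4: advance +8 → t=35, phase=(4,4,10,10) → FL=S FR=S RL=W RR=W
cmd 5: advance +2 → t=37, phase=(6,6,0,0) → FL=S FR=S RL=S RR=S
cmd 6: advance +2 → t=39, phase=(8,8,2,2) → FL=W FR=W RL=S RR=S

after cmd 1 (t=22): FL=S FR=S RL=W RR=W
after cmd 2 (t=23): FL=S FR=S RL=W RR=W
after cmd 3 (t=27): FL=W FR=W RL=S RR=S
after cmd 4 (t=35): FL=S FR=S RL=W RR=W
after cmd 5 (t=37): FL=S FR=S RL=S RR=S
after cmd 6 (t=39): FL=W FR=W RL=S RR=S


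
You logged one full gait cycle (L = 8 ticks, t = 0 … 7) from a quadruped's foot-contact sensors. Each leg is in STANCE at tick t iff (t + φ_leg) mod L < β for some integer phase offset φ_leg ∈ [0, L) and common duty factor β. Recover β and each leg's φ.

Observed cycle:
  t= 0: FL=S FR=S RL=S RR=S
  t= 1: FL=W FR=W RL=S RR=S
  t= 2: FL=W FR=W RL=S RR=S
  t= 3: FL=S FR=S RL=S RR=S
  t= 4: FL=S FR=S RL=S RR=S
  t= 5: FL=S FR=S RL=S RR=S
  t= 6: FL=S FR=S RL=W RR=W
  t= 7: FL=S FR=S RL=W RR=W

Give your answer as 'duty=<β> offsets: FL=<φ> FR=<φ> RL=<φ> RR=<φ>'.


duty=6 offsets: FL=5 FR=5 RL=0 RR=0

duty β = stance ticks per leg = 6
FL: stance ticks = 6; W→S at t=3 → φ=5
FR: stance ticks = 6; W→S at t=3 → φ=5
RL: stance ticks = 6; W→S at t=0 → φ=0
RR: stance ticks = 6; W→S at t=0 → φ=0


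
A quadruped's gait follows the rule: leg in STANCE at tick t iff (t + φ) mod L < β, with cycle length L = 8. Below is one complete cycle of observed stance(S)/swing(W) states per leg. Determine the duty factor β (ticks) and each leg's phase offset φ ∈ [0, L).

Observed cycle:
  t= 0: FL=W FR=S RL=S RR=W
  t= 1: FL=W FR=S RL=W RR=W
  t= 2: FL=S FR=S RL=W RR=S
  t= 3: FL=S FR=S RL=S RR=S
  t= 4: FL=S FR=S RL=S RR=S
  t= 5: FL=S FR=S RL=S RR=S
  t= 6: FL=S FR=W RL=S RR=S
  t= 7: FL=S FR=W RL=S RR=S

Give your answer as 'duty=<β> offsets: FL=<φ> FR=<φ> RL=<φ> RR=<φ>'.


duty=6 offsets: FL=6 FR=0 RL=5 RR=6

duty β = stance ticks per leg = 6
FL: stance ticks = 6; W→S at t=2 → φ=6
FR: stance ticks = 6; W→S at t=0 → φ=0
RL: stance ticks = 6; W→S at t=3 → φ=5
RR: stance ticks = 6; W→S at t=2 → φ=6


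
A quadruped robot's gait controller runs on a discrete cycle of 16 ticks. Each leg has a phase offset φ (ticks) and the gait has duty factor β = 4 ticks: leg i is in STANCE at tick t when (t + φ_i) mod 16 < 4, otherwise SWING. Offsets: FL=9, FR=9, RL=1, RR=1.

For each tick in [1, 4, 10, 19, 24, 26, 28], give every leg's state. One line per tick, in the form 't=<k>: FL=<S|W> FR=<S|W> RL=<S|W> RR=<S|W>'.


t=1: FL=W FR=W RL=S RR=S
t=4: FL=W FR=W RL=W RR=W
t=10: FL=S FR=S RL=W RR=W
t=19: FL=W FR=W RL=W RR=W
t=24: FL=S FR=S RL=W RR=W
t=26: FL=S FR=S RL=W RR=W
t=28: FL=W FR=W RL=W RR=W

t=1: phase=(10,10,2,2) vs β=4 → FL=W FR=W RL=S RR=S
t=4: phase=(13,13,5,5) vs β=4 → FL=W FR=W RL=W RR=W
t=10: phase=(3,3,11,11) vs β=4 → FL=S FR=S RL=W RR=W
t=19: phase=(12,12,4,4) vs β=4 → FL=W FR=W RL=W RR=W
t=24: phase=(1,1,9,9) vs β=4 → FL=S FR=S RL=W RR=W
t=26: phase=(3,3,11,11) vs β=4 → FL=S FR=S RL=W RR=W
t=28: phase=(5,5,13,13) vs β=4 → FL=W FR=W RL=W RR=W


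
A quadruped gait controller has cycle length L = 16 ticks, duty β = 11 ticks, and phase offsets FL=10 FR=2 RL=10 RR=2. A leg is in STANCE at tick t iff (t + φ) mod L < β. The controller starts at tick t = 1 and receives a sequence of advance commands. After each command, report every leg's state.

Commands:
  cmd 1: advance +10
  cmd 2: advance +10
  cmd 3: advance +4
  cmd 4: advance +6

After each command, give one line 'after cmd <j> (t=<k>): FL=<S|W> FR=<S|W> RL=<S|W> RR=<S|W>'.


after cmd 1 (t=11): FL=S FR=W RL=S RR=W
after cmd 2 (t=21): FL=W FR=S RL=W RR=S
after cmd 3 (t=25): FL=S FR=W RL=S RR=W
after cmd 4 (t=31): FL=S FR=S RL=S RR=S

start t=1: FL=W FR=S RL=W RR=S
cmd 1: advance +10 → t=11, phase=(5,13,5,13) → FL=S FR=W RL=S RR=W
cmd 2: advance +10 → t=21, phase=(15,7,15,7) → FL=W FR=S RL=W RR=S
cmd 3: advance +4 → t=25, phase=(3,11,3,11) → FL=S FR=W RL=S RR=W
cmd 4: advance +6 → t=31, phase=(9,1,9,1) → FL=S FR=S RL=S RR=S


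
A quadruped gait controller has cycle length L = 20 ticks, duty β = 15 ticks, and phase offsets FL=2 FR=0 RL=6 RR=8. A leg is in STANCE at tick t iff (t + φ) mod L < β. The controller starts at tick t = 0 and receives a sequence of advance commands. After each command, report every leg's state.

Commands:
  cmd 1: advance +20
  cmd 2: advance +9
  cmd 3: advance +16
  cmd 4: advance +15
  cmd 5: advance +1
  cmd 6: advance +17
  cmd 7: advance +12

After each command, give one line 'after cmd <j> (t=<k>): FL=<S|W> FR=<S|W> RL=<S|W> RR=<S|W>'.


after cmd 1 (t=20): FL=S FR=S RL=S RR=S
after cmd 2 (t=29): FL=S FR=S RL=W RR=W
after cmd 3 (t=45): FL=S FR=S RL=S RR=S
after cmd 4 (t=60): FL=S FR=S RL=S RR=S
after cmd 5 (t=61): FL=S FR=S RL=S RR=S
after cmd 6 (t=78): FL=S FR=W RL=S RR=S
after cmd 7 (t=90): FL=S FR=S RL=W RR=W

start t=0: FL=S FR=S RL=S RR=S
cmd 1: advance +20 → t=20, phase=(2,0,6,8) → FL=S FR=S RL=S RR=S
cmd 2: advance +9 → t=29, phase=(11,9,15,17) → FL=S FR=S RL=W RR=W
cmd 3: advance +16 → t=45, phase=(7,5,11,13) → FL=S FR=S RL=S RR=S
cmd 4: advance +15 → t=60, phase=(2,0,6,8) → FL=S FR=S RL=S RR=S
cmd 5: advance +1 → t=61, phase=(3,1,7,9) → FL=S FR=S RL=S RR=S
cmd 6: advance +17 → t=78, phase=(0,18,4,6) → FL=S FR=W RL=S RR=S
cmd 7: advance +12 → t=90, phase=(12,10,16,18) → FL=S FR=S RL=W RR=W


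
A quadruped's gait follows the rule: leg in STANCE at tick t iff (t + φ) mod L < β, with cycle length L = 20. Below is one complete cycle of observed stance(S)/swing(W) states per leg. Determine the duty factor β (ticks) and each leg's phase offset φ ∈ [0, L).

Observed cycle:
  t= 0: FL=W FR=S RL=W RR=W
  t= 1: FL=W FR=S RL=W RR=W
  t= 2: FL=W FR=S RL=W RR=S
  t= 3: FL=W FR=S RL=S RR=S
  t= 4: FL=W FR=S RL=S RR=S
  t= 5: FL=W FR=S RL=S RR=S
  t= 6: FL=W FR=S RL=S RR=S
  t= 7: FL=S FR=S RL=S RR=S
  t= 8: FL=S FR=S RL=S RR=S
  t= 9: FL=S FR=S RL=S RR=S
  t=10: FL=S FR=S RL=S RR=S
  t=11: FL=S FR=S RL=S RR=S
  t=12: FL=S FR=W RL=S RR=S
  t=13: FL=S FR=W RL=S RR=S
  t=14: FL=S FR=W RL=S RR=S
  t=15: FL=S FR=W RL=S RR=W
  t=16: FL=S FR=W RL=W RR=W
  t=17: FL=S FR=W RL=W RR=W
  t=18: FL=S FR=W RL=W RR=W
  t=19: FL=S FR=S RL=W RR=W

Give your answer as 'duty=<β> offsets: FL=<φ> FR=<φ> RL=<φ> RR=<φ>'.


duty=13 offsets: FL=13 FR=1 RL=17 RR=18

duty β = stance ticks per leg = 13
FL: stance ticks = 13; W→S at t=7 → φ=13
FR: stance ticks = 13; W→S at t=19 → φ=1
RL: stance ticks = 13; W→S at t=3 → φ=17
RR: stance ticks = 13; W→S at t=2 → φ=18


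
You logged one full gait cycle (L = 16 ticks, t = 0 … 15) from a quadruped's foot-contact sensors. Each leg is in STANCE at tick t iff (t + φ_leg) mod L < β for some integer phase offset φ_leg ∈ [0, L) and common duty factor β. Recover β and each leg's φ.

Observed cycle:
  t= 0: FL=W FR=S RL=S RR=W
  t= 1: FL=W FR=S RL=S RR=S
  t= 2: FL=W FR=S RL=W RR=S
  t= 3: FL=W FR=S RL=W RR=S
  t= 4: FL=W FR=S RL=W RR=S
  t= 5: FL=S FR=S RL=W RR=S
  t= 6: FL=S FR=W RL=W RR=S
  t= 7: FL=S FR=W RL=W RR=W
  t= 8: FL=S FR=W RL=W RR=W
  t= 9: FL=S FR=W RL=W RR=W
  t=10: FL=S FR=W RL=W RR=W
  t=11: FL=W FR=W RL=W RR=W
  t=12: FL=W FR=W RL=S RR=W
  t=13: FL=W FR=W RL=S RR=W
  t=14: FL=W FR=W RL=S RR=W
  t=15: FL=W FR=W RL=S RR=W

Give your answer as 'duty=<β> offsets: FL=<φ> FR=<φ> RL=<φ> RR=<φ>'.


duty β = stance ticks per leg = 6
FL: stance ticks = 6; W→S at t=5 → φ=11
FR: stance ticks = 6; W→S at t=0 → φ=0
RL: stance ticks = 6; W→S at t=12 → φ=4
RR: stance ticks = 6; W→S at t=1 → φ=15

duty=6 offsets: FL=11 FR=0 RL=4 RR=15


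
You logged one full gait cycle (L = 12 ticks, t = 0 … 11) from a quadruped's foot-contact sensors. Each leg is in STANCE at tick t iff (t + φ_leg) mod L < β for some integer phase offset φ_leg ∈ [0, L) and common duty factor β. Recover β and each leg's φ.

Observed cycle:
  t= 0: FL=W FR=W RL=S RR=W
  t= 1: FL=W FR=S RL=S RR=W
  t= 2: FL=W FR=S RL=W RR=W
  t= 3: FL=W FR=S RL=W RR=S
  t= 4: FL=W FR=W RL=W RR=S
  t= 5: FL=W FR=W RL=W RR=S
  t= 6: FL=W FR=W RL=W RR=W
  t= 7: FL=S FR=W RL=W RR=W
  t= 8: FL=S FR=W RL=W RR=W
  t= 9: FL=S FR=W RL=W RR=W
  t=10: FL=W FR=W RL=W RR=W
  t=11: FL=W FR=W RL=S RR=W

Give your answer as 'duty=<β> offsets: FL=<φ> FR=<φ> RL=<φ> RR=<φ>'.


duty=3 offsets: FL=5 FR=11 RL=1 RR=9

duty β = stance ticks per leg = 3
FL: stance ticks = 3; W→S at t=7 → φ=5
FR: stance ticks = 3; W→S at t=1 → φ=11
RL: stance ticks = 3; W→S at t=11 → φ=1
RR: stance ticks = 3; W→S at t=3 → φ=9


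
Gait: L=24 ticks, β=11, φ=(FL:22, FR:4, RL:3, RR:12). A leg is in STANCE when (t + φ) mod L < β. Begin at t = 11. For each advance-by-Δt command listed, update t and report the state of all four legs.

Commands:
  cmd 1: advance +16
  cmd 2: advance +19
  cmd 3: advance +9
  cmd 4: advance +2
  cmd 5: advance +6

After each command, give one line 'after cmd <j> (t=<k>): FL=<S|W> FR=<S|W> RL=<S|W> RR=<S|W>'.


start t=11: FL=S FR=W RL=W RR=W
cmd 1: advance +16 → t=27, phase=(1,7,6,15) → FL=S FR=S RL=S RR=W
cmd 2: advance +19 → t=46, phase=(20,2,1,10) → FL=W FR=S RL=S RR=S
cmd 3: advance +9 → t=55, phase=(5,11,10,19) → FL=S FR=W RL=S RR=W
cmd 4: advance +2 → t=57, phase=(7,13,12,21) → FL=S FR=W RL=W RR=W
cmd 5: advance +6 → t=63, phase=(13,19,18,3) → FL=W FR=W RL=W RR=S

after cmd 1 (t=27): FL=S FR=S RL=S RR=W
after cmd 2 (t=46): FL=W FR=S RL=S RR=S
after cmd 3 (t=55): FL=S FR=W RL=S RR=W
after cmd 4 (t=57): FL=S FR=W RL=W RR=W
after cmd 5 (t=63): FL=W FR=W RL=W RR=S


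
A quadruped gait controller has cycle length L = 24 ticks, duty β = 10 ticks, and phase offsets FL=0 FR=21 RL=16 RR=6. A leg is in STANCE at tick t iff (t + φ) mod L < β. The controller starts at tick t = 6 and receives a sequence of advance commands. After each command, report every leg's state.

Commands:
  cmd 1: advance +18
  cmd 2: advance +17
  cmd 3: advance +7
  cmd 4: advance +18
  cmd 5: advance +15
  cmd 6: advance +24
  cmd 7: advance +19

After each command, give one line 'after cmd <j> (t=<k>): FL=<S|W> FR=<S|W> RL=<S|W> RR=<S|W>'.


after cmd 1 (t=24): FL=S FR=W RL=W RR=S
after cmd 2 (t=41): FL=W FR=W RL=S RR=W
after cmd 3 (t=48): FL=S FR=W RL=W RR=S
after cmd 4 (t=66): FL=W FR=W RL=W RR=S
after cmd 5 (t=81): FL=S FR=S RL=S RR=W
after cmd 6 (t=105): FL=S FR=S RL=S RR=W
after cmd 7 (t=124): FL=S FR=S RL=W RR=W

start t=6: FL=S FR=S RL=W RR=W
cmd 1: advance +18 → t=24, phase=(0,21,16,6) → FL=S FR=W RL=W RR=S
cmd 2: advance +17 → t=41, phase=(17,14,9,23) → FL=W FR=W RL=S RR=W
cmd 3: advance +7 → t=48, phase=(0,21,16,6) → FL=S FR=W RL=W RR=S
cmd 4: advance +18 → t=66, phase=(18,15,10,0) → FL=W FR=W RL=W RR=S
cmd 5: advance +15 → t=81, phase=(9,6,1,15) → FL=S FR=S RL=S RR=W
cmd 6: advance +24 → t=105, phase=(9,6,1,15) → FL=S FR=S RL=S RR=W
cmd 7: advance +19 → t=124, phase=(4,1,20,10) → FL=S FR=S RL=W RR=W


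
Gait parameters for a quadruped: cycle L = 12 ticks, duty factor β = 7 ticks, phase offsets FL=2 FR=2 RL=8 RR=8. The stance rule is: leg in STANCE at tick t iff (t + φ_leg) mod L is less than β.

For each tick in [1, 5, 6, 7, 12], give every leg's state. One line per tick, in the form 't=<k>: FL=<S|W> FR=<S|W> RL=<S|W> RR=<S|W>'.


t=1: phase=(3,3,9,9) vs β=7 → FL=S FR=S RL=W RR=W
t=5: phase=(7,7,1,1) vs β=7 → FL=W FR=W RL=S RR=S
t=6: phase=(8,8,2,2) vs β=7 → FL=W FR=W RL=S RR=S
t=7: phase=(9,9,3,3) vs β=7 → FL=W FR=W RL=S RR=S
t=12: phase=(2,2,8,8) vs β=7 → FL=S FR=S RL=W RR=W

t=1: FL=S FR=S RL=W RR=W
t=5: FL=W FR=W RL=S RR=S
t=6: FL=W FR=W RL=S RR=S
t=7: FL=W FR=W RL=S RR=S
t=12: FL=S FR=S RL=W RR=W


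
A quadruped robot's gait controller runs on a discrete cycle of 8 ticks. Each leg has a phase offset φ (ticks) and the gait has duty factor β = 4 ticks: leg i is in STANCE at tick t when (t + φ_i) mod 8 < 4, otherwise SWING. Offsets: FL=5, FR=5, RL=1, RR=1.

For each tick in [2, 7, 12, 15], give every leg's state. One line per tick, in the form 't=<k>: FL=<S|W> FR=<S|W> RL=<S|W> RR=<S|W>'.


t=2: phase=(7,7,3,3) vs β=4 → FL=W FR=W RL=S RR=S
t=7: phase=(4,4,0,0) vs β=4 → FL=W FR=W RL=S RR=S
t=12: phase=(1,1,5,5) vs β=4 → FL=S FR=S RL=W RR=W
t=15: phase=(4,4,0,0) vs β=4 → FL=W FR=W RL=S RR=S

t=2: FL=W FR=W RL=S RR=S
t=7: FL=W FR=W RL=S RR=S
t=12: FL=S FR=S RL=W RR=W
t=15: FL=W FR=W RL=S RR=S


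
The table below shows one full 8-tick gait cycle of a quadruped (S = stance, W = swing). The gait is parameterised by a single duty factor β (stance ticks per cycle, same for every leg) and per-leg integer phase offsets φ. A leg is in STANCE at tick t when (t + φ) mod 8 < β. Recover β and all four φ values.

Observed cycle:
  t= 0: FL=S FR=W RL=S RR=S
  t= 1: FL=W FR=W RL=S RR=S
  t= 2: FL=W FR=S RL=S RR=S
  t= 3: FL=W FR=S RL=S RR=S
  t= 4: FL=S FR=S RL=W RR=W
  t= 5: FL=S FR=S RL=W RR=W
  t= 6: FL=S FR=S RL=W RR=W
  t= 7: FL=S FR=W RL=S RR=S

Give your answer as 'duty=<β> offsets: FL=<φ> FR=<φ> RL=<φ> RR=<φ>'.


duty=5 offsets: FL=4 FR=6 RL=1 RR=1

duty β = stance ticks per leg = 5
FL: stance ticks = 5; W→S at t=4 → φ=4
FR: stance ticks = 5; W→S at t=2 → φ=6
RL: stance ticks = 5; W→S at t=7 → φ=1
RR: stance ticks = 5; W→S at t=7 → φ=1


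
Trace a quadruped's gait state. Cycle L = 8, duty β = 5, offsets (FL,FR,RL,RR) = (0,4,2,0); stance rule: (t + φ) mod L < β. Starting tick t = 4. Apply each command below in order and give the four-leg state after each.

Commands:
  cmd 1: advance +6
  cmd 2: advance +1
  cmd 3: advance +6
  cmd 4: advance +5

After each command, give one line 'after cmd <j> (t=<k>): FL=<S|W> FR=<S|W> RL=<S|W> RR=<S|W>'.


after cmd 1 (t=10): FL=S FR=W RL=S RR=S
after cmd 2 (t=11): FL=S FR=W RL=W RR=S
after cmd 3 (t=17): FL=S FR=W RL=S RR=S
after cmd 4 (t=22): FL=W FR=S RL=S RR=W

start t=4: FL=S FR=S RL=W RR=S
cmd 1: advance +6 → t=10, phase=(2,6,4,2) → FL=S FR=W RL=S RR=S
cmd 2: advance +1 → t=11, phase=(3,7,5,3) → FL=S FR=W RL=W RR=S
cmd 3: advance +6 → t=17, phase=(1,5,3,1) → FL=S FR=W RL=S RR=S
cmd 4: advance +5 → t=22, phase=(6,2,0,6) → FL=W FR=S RL=S RR=W


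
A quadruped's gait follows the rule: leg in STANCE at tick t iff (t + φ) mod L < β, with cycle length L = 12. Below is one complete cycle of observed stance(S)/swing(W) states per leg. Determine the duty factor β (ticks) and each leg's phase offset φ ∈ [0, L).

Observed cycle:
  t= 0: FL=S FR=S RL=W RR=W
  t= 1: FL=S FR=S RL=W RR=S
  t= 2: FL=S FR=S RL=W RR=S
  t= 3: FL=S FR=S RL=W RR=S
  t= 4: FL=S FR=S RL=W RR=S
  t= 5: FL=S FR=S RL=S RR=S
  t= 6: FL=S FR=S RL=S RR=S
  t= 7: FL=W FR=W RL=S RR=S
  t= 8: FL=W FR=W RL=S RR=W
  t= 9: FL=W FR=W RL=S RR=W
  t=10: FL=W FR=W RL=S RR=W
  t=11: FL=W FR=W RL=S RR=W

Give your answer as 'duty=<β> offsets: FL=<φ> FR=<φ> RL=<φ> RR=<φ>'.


duty β = stance ticks per leg = 7
FL: stance ticks = 7; W→S at t=0 → φ=0
FR: stance ticks = 7; W→S at t=0 → φ=0
RL: stance ticks = 7; W→S at t=5 → φ=7
RR: stance ticks = 7; W→S at t=1 → φ=11

duty=7 offsets: FL=0 FR=0 RL=7 RR=11


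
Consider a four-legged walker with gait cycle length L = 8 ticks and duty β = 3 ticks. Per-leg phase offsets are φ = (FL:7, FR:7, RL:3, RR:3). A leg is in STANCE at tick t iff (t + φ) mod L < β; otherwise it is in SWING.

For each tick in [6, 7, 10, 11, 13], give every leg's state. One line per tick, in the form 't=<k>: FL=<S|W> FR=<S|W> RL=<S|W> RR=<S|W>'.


t=6: FL=W FR=W RL=S RR=S
t=7: FL=W FR=W RL=S RR=S
t=10: FL=S FR=S RL=W RR=W
t=11: FL=S FR=S RL=W RR=W
t=13: FL=W FR=W RL=S RR=S

t=6: phase=(5,5,1,1) vs β=3 → FL=W FR=W RL=S RR=S
t=7: phase=(6,6,2,2) vs β=3 → FL=W FR=W RL=S RR=S
t=10: phase=(1,1,5,5) vs β=3 → FL=S FR=S RL=W RR=W
t=11: phase=(2,2,6,6) vs β=3 → FL=S FR=S RL=W RR=W
t=13: phase=(4,4,0,0) vs β=3 → FL=W FR=W RL=S RR=S


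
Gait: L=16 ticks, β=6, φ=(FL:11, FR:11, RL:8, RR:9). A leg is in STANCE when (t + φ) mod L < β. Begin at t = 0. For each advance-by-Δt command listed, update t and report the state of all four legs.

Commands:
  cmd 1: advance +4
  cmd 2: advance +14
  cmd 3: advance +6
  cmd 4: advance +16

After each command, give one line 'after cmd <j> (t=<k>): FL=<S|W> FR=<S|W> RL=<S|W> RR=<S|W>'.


after cmd 1 (t=4): FL=W FR=W RL=W RR=W
after cmd 2 (t=18): FL=W FR=W RL=W RR=W
after cmd 3 (t=24): FL=S FR=S RL=S RR=S
after cmd 4 (t=40): FL=S FR=S RL=S RR=S

start t=0: FL=W FR=W RL=W RR=W
cmd 1: advance +4 → t=4, phase=(15,15,12,13) → FL=W FR=W RL=W RR=W
cmd 2: advance +14 → t=18, phase=(13,13,10,11) → FL=W FR=W RL=W RR=W
cmd 3: advance +6 → t=24, phase=(3,3,0,1) → FL=S FR=S RL=S RR=S
cmd 4: advance +16 → t=40, phase=(3,3,0,1) → FL=S FR=S RL=S RR=S


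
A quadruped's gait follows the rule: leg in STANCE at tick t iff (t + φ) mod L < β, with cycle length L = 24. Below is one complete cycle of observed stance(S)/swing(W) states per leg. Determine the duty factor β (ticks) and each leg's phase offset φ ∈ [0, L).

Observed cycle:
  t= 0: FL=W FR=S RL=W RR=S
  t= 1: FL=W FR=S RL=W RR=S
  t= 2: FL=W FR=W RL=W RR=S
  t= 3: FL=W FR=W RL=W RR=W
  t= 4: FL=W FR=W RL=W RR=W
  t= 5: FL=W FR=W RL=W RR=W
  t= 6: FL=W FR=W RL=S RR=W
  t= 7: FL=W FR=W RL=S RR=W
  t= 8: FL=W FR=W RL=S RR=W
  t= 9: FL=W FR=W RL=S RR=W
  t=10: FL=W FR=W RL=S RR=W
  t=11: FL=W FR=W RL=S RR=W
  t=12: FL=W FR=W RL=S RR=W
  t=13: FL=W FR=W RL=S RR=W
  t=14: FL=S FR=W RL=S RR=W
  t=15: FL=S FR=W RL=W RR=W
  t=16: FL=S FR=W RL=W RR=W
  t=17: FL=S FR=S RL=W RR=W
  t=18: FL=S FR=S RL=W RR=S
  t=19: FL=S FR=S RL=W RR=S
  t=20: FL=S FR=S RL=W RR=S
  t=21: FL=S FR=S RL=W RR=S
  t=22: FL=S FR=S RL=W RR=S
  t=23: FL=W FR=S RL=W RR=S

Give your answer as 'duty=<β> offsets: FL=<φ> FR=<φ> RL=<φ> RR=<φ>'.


duty=9 offsets: FL=10 FR=7 RL=18 RR=6

duty β = stance ticks per leg = 9
FL: stance ticks = 9; W→S at t=14 → φ=10
FR: stance ticks = 9; W→S at t=17 → φ=7
RL: stance ticks = 9; W→S at t=6 → φ=18
RR: stance ticks = 9; W→S at t=18 → φ=6


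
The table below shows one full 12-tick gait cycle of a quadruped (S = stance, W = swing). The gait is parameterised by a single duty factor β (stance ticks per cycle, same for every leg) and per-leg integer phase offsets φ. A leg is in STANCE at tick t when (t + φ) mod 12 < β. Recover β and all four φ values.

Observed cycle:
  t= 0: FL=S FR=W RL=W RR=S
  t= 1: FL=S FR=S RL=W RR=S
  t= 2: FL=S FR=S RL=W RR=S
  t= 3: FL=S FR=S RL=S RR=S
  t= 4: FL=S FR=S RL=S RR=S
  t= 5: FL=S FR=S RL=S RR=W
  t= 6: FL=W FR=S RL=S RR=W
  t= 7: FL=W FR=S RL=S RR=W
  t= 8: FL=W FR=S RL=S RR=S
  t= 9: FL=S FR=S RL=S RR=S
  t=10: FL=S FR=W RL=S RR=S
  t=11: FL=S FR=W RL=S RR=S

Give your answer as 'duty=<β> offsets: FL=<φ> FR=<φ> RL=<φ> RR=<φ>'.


duty=9 offsets: FL=3 FR=11 RL=9 RR=4

duty β = stance ticks per leg = 9
FL: stance ticks = 9; W→S at t=9 → φ=3
FR: stance ticks = 9; W→S at t=1 → φ=11
RL: stance ticks = 9; W→S at t=3 → φ=9
RR: stance ticks = 9; W→S at t=8 → φ=4


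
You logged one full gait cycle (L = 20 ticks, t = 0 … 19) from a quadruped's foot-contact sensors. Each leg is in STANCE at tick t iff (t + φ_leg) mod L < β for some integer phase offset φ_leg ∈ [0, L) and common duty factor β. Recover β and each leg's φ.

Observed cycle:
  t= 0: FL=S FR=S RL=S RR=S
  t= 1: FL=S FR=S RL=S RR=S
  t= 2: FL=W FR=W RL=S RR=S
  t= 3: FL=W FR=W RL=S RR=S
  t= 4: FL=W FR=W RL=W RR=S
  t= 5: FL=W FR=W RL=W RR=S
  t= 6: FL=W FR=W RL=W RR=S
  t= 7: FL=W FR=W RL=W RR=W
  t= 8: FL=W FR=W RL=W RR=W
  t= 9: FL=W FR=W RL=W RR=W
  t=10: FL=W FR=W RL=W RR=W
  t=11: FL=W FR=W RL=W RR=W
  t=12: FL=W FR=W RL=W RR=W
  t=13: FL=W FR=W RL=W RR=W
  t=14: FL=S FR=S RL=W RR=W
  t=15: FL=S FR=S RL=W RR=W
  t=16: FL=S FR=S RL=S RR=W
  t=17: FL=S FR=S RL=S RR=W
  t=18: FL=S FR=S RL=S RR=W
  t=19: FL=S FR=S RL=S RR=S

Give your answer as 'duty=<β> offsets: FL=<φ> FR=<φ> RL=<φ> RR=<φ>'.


duty β = stance ticks per leg = 8
FL: stance ticks = 8; W→S at t=14 → φ=6
FR: stance ticks = 8; W→S at t=14 → φ=6
RL: stance ticks = 8; W→S at t=16 → φ=4
RR: stance ticks = 8; W→S at t=19 → φ=1

duty=8 offsets: FL=6 FR=6 RL=4 RR=1


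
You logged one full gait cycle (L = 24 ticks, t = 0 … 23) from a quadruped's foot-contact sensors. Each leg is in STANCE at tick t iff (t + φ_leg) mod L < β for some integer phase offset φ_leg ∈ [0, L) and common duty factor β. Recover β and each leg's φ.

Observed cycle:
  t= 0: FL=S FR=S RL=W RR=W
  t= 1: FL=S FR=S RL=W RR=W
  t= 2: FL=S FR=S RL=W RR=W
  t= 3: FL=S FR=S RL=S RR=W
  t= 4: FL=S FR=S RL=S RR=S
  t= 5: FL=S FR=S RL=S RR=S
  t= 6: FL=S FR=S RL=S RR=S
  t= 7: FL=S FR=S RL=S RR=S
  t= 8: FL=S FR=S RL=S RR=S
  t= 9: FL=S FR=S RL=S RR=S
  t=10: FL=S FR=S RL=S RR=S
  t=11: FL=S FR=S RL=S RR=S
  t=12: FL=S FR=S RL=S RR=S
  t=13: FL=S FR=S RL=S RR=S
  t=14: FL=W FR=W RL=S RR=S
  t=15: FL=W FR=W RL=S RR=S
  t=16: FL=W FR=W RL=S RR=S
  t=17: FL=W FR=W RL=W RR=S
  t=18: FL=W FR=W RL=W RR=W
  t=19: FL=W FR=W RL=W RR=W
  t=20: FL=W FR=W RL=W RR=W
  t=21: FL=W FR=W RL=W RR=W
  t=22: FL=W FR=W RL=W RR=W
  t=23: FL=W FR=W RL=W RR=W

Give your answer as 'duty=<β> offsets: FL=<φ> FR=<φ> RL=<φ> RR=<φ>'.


duty β = stance ticks per leg = 14
FL: stance ticks = 14; W→S at t=0 → φ=0
FR: stance ticks = 14; W→S at t=0 → φ=0
RL: stance ticks = 14; W→S at t=3 → φ=21
RR: stance ticks = 14; W→S at t=4 → φ=20

duty=14 offsets: FL=0 FR=0 RL=21 RR=20


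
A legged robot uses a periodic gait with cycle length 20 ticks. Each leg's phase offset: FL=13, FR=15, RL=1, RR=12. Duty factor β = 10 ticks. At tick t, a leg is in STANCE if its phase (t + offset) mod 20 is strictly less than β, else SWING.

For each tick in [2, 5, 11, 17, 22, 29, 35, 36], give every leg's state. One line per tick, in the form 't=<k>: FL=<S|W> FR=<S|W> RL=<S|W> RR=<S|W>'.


t=2: FL=W FR=W RL=S RR=W
t=5: FL=W FR=S RL=S RR=W
t=11: FL=S FR=S RL=W RR=S
t=17: FL=W FR=W RL=W RR=S
t=22: FL=W FR=W RL=S RR=W
t=29: FL=S FR=S RL=W RR=S
t=35: FL=S FR=W RL=W RR=S
t=36: FL=S FR=W RL=W RR=S

t=2: phase=(15,17,3,14) vs β=10 → FL=W FR=W RL=S RR=W
t=5: phase=(18,0,6,17) vs β=10 → FL=W FR=S RL=S RR=W
t=11: phase=(4,6,12,3) vs β=10 → FL=S FR=S RL=W RR=S
t=17: phase=(10,12,18,9) vs β=10 → FL=W FR=W RL=W RR=S
t=22: phase=(15,17,3,14) vs β=10 → FL=W FR=W RL=S RR=W
t=29: phase=(2,4,10,1) vs β=10 → FL=S FR=S RL=W RR=S
t=35: phase=(8,10,16,7) vs β=10 → FL=S FR=W RL=W RR=S
t=36: phase=(9,11,17,8) vs β=10 → FL=S FR=W RL=W RR=S


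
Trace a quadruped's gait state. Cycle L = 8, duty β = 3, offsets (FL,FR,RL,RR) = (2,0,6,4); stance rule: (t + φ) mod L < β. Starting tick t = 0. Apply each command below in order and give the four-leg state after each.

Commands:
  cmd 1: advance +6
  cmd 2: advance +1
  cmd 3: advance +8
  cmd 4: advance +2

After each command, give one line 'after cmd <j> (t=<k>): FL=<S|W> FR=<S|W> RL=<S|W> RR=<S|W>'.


after cmd 1 (t=6): FL=S FR=W RL=W RR=S
after cmd 2 (t=7): FL=S FR=W RL=W RR=W
after cmd 3 (t=15): FL=S FR=W RL=W RR=W
after cmd 4 (t=17): FL=W FR=S RL=W RR=W

start t=0: FL=S FR=S RL=W RR=W
cmd 1: advance +6 → t=6, phase=(0,6,4,2) → FL=S FR=W RL=W RR=S
cmd 2: advance +1 → t=7, phase=(1,7,5,3) → FL=S FR=W RL=W RR=W
cmd 3: advance +8 → t=15, phase=(1,7,5,3) → FL=S FR=W RL=W RR=W
cmd 4: advance +2 → t=17, phase=(3,1,7,5) → FL=W FR=S RL=W RR=W


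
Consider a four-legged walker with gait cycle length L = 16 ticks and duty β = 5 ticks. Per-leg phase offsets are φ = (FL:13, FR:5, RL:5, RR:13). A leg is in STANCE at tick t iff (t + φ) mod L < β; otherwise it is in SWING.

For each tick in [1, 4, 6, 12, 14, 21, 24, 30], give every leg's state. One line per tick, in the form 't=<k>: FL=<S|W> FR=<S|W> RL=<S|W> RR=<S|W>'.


t=1: phase=(14,6,6,14) vs β=5 → FL=W FR=W RL=W RR=W
t=4: phase=(1,9,9,1) vs β=5 → FL=S FR=W RL=W RR=S
t=6: phase=(3,11,11,3) vs β=5 → FL=S FR=W RL=W RR=S
t=12: phase=(9,1,1,9) vs β=5 → FL=W FR=S RL=S RR=W
t=14: phase=(11,3,3,11) vs β=5 → FL=W FR=S RL=S RR=W
t=21: phase=(2,10,10,2) vs β=5 → FL=S FR=W RL=W RR=S
t=24: phase=(5,13,13,5) vs β=5 → FL=W FR=W RL=W RR=W
t=30: phase=(11,3,3,11) vs β=5 → FL=W FR=S RL=S RR=W

t=1: FL=W FR=W RL=W RR=W
t=4: FL=S FR=W RL=W RR=S
t=6: FL=S FR=W RL=W RR=S
t=12: FL=W FR=S RL=S RR=W
t=14: FL=W FR=S RL=S RR=W
t=21: FL=S FR=W RL=W RR=S
t=24: FL=W FR=W RL=W RR=W
t=30: FL=W FR=S RL=S RR=W


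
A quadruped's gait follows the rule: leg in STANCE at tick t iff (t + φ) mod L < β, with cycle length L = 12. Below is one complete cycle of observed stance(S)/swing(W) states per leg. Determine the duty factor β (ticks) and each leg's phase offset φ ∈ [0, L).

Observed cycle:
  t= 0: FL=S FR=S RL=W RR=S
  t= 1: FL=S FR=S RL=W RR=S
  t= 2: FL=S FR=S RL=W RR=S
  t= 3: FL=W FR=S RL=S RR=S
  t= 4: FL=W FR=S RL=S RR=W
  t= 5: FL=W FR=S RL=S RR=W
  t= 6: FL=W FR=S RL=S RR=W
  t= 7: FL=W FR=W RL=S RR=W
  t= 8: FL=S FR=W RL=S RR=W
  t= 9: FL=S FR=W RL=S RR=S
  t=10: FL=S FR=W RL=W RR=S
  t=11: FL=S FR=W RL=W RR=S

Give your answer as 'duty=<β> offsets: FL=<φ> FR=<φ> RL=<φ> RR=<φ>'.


duty β = stance ticks per leg = 7
FL: stance ticks = 7; W→S at t=8 → φ=4
FR: stance ticks = 7; W→S at t=0 → φ=0
RL: stance ticks = 7; W→S at t=3 → φ=9
RR: stance ticks = 7; W→S at t=9 → φ=3

duty=7 offsets: FL=4 FR=0 RL=9 RR=3


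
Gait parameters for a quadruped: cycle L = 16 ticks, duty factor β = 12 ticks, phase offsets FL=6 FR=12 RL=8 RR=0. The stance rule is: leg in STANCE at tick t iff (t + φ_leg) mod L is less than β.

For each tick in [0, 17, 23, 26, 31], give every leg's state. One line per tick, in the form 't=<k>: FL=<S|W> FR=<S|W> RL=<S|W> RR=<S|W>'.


t=0: FL=S FR=W RL=S RR=S
t=17: FL=S FR=W RL=S RR=S
t=23: FL=W FR=S RL=W RR=S
t=26: FL=S FR=S RL=S RR=S
t=31: FL=S FR=S RL=S RR=W

t=0: phase=(6,12,8,0) vs β=12 → FL=S FR=W RL=S RR=S
t=17: phase=(7,13,9,1) vs β=12 → FL=S FR=W RL=S RR=S
t=23: phase=(13,3,15,7) vs β=12 → FL=W FR=S RL=W RR=S
t=26: phase=(0,6,2,10) vs β=12 → FL=S FR=S RL=S RR=S
t=31: phase=(5,11,7,15) vs β=12 → FL=S FR=S RL=S RR=W


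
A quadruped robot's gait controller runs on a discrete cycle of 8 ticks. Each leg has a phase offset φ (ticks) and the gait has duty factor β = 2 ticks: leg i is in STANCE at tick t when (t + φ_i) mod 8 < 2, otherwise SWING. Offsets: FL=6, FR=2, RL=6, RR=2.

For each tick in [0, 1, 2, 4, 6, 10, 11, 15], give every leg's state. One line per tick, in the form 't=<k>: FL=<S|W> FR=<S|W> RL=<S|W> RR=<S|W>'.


t=0: FL=W FR=W RL=W RR=W
t=1: FL=W FR=W RL=W RR=W
t=2: FL=S FR=W RL=S RR=W
t=4: FL=W FR=W RL=W RR=W
t=6: FL=W FR=S RL=W RR=S
t=10: FL=S FR=W RL=S RR=W
t=11: FL=S FR=W RL=S RR=W
t=15: FL=W FR=S RL=W RR=S

t=0: phase=(6,2,6,2) vs β=2 → FL=W FR=W RL=W RR=W
t=1: phase=(7,3,7,3) vs β=2 → FL=W FR=W RL=W RR=W
t=2: phase=(0,4,0,4) vs β=2 → FL=S FR=W RL=S RR=W
t=4: phase=(2,6,2,6) vs β=2 → FL=W FR=W RL=W RR=W
t=6: phase=(4,0,4,0) vs β=2 → FL=W FR=S RL=W RR=S
t=10: phase=(0,4,0,4) vs β=2 → FL=S FR=W RL=S RR=W
t=11: phase=(1,5,1,5) vs β=2 → FL=S FR=W RL=S RR=W
t=15: phase=(5,1,5,1) vs β=2 → FL=W FR=S RL=W RR=S


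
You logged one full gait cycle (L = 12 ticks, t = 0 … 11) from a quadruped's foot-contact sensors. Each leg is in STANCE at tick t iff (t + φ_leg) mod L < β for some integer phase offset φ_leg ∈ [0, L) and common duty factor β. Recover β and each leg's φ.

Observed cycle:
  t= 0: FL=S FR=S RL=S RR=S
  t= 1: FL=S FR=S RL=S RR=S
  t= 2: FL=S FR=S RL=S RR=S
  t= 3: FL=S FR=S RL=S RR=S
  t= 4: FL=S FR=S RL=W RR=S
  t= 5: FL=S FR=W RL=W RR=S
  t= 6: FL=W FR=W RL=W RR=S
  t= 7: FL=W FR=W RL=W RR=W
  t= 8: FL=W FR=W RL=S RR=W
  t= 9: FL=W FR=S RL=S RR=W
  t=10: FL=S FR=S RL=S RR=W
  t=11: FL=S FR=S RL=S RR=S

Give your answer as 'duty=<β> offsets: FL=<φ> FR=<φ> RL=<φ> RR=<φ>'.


duty β = stance ticks per leg = 8
FL: stance ticks = 8; W→S at t=10 → φ=2
FR: stance ticks = 8; W→S at t=9 → φ=3
RL: stance ticks = 8; W→S at t=8 → φ=4
RR: stance ticks = 8; W→S at t=11 → φ=1

duty=8 offsets: FL=2 FR=3 RL=4 RR=1


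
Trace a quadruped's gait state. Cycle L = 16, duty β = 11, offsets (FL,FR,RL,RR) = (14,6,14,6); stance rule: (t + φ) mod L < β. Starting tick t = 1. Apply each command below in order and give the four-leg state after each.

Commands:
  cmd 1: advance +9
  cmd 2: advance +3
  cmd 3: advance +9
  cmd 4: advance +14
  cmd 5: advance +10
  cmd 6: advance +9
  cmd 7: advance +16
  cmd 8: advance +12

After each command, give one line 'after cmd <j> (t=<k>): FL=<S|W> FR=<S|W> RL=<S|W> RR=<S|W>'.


after cmd 1 (t=10): FL=S FR=S RL=S RR=S
after cmd 2 (t=13): FL=W FR=S RL=W RR=S
after cmd 3 (t=22): FL=S FR=W RL=S RR=W
after cmd 4 (t=36): FL=S FR=S RL=S RR=S
after cmd 5 (t=46): FL=W FR=S RL=W RR=S
after cmd 6 (t=55): FL=S FR=W RL=S RR=W
after cmd 7 (t=71): FL=S FR=W RL=S RR=W
after cmd 8 (t=83): FL=S FR=S RL=S RR=S

start t=1: FL=W FR=S RL=W RR=S
cmd 1: advance +9 → t=10, phase=(8,0,8,0) → FL=S FR=S RL=S RR=S
cmd 2: advance +3 → t=13, phase=(11,3,11,3) → FL=W FR=S RL=W RR=S
cmd 3: advance +9 → t=22, phase=(4,12,4,12) → FL=S FR=W RL=S RR=W
cmd 4: advance +14 → t=36, phase=(2,10,2,10) → FL=S FR=S RL=S RR=S
cmd 5: advance +10 → t=46, phase=(12,4,12,4) → FL=W FR=S RL=W RR=S
cmd 6: advance +9 → t=55, phase=(5,13,5,13) → FL=S FR=W RL=S RR=W
cmd 7: advance +16 → t=71, phase=(5,13,5,13) → FL=S FR=W RL=S RR=W
cmd 8: advance +12 → t=83, phase=(1,9,1,9) → FL=S FR=S RL=S RR=S


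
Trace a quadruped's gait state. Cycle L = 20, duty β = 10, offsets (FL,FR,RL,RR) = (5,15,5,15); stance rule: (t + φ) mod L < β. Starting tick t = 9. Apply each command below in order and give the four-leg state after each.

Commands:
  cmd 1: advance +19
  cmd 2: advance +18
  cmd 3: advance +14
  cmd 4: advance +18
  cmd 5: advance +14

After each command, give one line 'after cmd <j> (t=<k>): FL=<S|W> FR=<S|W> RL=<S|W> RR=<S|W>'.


after cmd 1 (t=28): FL=W FR=S RL=W RR=S
after cmd 2 (t=46): FL=W FR=S RL=W RR=S
after cmd 3 (t=60): FL=S FR=W RL=S RR=W
after cmd 4 (t=78): FL=S FR=W RL=S RR=W
after cmd 5 (t=92): FL=W FR=S RL=W RR=S

start t=9: FL=W FR=S RL=W RR=S
cmd 1: advance +19 → t=28, phase=(13,3,13,3) → FL=W FR=S RL=W RR=S
cmd 2: advance +18 → t=46, phase=(11,1,11,1) → FL=W FR=S RL=W RR=S
cmd 3: advance +14 → t=60, phase=(5,15,5,15) → FL=S FR=W RL=S RR=W
cmd 4: advance +18 → t=78, phase=(3,13,3,13) → FL=S FR=W RL=S RR=W
cmd 5: advance +14 → t=92, phase=(17,7,17,7) → FL=W FR=S RL=W RR=S


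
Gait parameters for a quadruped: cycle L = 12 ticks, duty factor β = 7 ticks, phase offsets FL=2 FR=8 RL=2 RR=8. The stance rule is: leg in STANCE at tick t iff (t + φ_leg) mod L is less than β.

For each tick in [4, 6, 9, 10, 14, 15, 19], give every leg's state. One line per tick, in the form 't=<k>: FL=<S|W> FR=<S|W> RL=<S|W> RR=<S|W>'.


t=4: FL=S FR=S RL=S RR=S
t=6: FL=W FR=S RL=W RR=S
t=9: FL=W FR=S RL=W RR=S
t=10: FL=S FR=S RL=S RR=S
t=14: FL=S FR=W RL=S RR=W
t=15: FL=S FR=W RL=S RR=W
t=19: FL=W FR=S RL=W RR=S

t=4: phase=(6,0,6,0) vs β=7 → FL=S FR=S RL=S RR=S
t=6: phase=(8,2,8,2) vs β=7 → FL=W FR=S RL=W RR=S
t=9: phase=(11,5,11,5) vs β=7 → FL=W FR=S RL=W RR=S
t=10: phase=(0,6,0,6) vs β=7 → FL=S FR=S RL=S RR=S
t=14: phase=(4,10,4,10) vs β=7 → FL=S FR=W RL=S RR=W
t=15: phase=(5,11,5,11) vs β=7 → FL=S FR=W RL=S RR=W
t=19: phase=(9,3,9,3) vs β=7 → FL=W FR=S RL=W RR=S


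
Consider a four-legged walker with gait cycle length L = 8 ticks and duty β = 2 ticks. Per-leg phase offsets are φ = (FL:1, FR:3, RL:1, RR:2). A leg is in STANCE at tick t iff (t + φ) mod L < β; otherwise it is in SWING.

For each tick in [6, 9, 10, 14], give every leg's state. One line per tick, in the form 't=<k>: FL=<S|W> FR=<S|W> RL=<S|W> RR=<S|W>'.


t=6: FL=W FR=S RL=W RR=S
t=9: FL=W FR=W RL=W RR=W
t=10: FL=W FR=W RL=W RR=W
t=14: FL=W FR=S RL=W RR=S

t=6: phase=(7,1,7,0) vs β=2 → FL=W FR=S RL=W RR=S
t=9: phase=(2,4,2,3) vs β=2 → FL=W FR=W RL=W RR=W
t=10: phase=(3,5,3,4) vs β=2 → FL=W FR=W RL=W RR=W
t=14: phase=(7,1,7,0) vs β=2 → FL=W FR=S RL=W RR=S
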